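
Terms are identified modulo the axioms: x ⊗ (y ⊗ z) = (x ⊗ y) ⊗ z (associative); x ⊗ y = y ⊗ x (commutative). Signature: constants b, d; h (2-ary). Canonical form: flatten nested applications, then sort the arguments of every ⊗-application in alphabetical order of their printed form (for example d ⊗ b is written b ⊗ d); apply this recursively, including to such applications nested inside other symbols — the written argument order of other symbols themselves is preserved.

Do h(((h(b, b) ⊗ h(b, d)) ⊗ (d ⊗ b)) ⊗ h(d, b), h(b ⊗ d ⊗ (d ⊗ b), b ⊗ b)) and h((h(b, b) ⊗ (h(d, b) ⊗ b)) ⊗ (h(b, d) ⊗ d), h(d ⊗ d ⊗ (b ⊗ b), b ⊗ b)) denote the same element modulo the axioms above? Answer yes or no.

Left:  h(((h(b, b) ⊗ h(b, d)) ⊗ (d ⊗ b)) ⊗ h(d, b), h(b ⊗ d ⊗ (d ⊗ b), b ⊗ b))
  Work inside:  ((h(b, b) ⊗ h(b, d)) ⊗ (d ⊗ b)) ⊗ h(d, b)
  Merge nested applications:  h(b, b) ⊗ h(b, d) ⊗ d ⊗ b ⊗ h(d, b)
  Sort:  b ⊗ d ⊗ h(b, b) ⊗ h(b, d) ⊗ h(d, b)
  Rebuild:  h(b ⊗ d ⊗ h(b, b) ⊗ h(b, d) ⊗ h(d, b), h(b ⊗ b ⊗ d ⊗ d, b ⊗ b))
Right:  h((h(b, b) ⊗ (h(d, b) ⊗ b)) ⊗ (h(b, d) ⊗ d), h(d ⊗ d ⊗ (b ⊗ b), b ⊗ b))
  Work inside:  (h(b, b) ⊗ (h(d, b) ⊗ b)) ⊗ (h(b, d) ⊗ d)
  Un-nest:  h(b, b) ⊗ h(d, b) ⊗ b ⊗ h(b, d) ⊗ d
  Sort arguments:  b ⊗ d ⊗ h(b, b) ⊗ h(b, d) ⊗ h(d, b)
  Rebuild:  h(b ⊗ d ⊗ h(b, b) ⊗ h(b, d) ⊗ h(d, b), h(b ⊗ b ⊗ d ⊗ d, b ⊗ b))

Answer: yes — both canonical forms are h(b ⊗ d ⊗ h(b, b) ⊗ h(b, d) ⊗ h(d, b), h(b ⊗ b ⊗ d ⊗ d, b ⊗ b))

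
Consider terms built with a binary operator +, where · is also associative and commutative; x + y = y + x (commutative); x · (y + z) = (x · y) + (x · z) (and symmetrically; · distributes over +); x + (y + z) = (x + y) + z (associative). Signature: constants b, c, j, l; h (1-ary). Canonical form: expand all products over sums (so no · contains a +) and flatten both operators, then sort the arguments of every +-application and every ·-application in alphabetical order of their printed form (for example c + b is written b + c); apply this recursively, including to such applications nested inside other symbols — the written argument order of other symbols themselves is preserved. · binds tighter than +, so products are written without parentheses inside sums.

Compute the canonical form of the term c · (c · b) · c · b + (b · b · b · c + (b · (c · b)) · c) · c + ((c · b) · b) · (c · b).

Answer: b · b · b · c · c + b · b · b · c · c + b · b · c · c · c + b · b · c · c · c

Derivation:
Expand products over sums:  b · b · c · c · c + b · b · b · c · c + b · b · c · c · c + b · b · b · c · c
Sort:  b · b · b · c · c + b · b · b · c · c + b · b · c · c · c + b · b · c · c · c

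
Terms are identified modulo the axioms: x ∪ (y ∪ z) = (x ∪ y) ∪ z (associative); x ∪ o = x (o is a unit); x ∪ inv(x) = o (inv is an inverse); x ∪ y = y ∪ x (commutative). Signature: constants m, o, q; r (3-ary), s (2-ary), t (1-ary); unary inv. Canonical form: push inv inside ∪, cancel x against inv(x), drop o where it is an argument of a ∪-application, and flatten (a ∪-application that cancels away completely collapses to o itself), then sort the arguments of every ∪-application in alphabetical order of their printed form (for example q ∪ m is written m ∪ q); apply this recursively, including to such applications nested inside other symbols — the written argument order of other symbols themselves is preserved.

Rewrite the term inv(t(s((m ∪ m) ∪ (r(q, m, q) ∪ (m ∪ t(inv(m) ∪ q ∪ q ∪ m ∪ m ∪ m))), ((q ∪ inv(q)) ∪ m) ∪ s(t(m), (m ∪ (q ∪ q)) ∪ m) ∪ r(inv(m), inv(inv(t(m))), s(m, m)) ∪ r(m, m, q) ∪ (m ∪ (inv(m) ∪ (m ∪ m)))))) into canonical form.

Answer: inv(t(s(m ∪ m ∪ m ∪ r(q, m, q) ∪ t(m ∪ m ∪ q ∪ q), m ∪ m ∪ m ∪ r(inv(m), t(m), s(m, m)) ∪ r(m, m, q) ∪ s(t(m), m ∪ m ∪ q ∪ q))))

Derivation:
Push inv inside:  distribute inv over ∪ and collapse double inv
Collect:  inv(t(s(m ∪ m ∪ m ∪ r(q, m, q) ∪ t(m ∪ m ∪ q ∪ q), m ∪ m ∪ m ∪ r(inv(m), t(m), s(m, m)) ∪ r(m, m, q) ∪ s(t(m), m ∪ m ∪ q ∪ q))))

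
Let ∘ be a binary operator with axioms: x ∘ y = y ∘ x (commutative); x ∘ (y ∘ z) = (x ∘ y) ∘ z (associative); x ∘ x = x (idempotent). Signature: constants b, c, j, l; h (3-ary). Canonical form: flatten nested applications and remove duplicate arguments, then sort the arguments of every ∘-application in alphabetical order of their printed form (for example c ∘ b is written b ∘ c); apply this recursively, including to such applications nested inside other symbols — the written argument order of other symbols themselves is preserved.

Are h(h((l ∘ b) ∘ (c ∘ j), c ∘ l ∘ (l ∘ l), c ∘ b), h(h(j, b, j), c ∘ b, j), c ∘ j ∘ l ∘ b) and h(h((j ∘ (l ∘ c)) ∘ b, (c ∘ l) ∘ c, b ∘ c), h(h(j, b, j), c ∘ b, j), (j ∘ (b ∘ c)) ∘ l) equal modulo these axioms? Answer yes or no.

Left:  h(h((l ∘ b) ∘ (c ∘ j), c ∘ l ∘ (l ∘ l), c ∘ b), h(h(j, b, j), c ∘ b, j), c ∘ j ∘ l ∘ b)
  Descend into:  (l ∘ b) ∘ (c ∘ j)
  Un-nest:  l ∘ b ∘ c ∘ j
  Sort arguments:  b ∘ c ∘ j ∘ l
  Reassemble:  h(h(b ∘ c ∘ j ∘ l, c ∘ l, b ∘ c), h(h(j, b, j), b ∘ c, j), b ∘ c ∘ j ∘ l)
Right:  h(h((j ∘ (l ∘ c)) ∘ b, (c ∘ l) ∘ c, b ∘ c), h(h(j, b, j), c ∘ b, j), (j ∘ (b ∘ c)) ∘ l)
  Descend into:  (j ∘ (b ∘ c)) ∘ l
  Un-nest:  j ∘ b ∘ c ∘ l
  Order the arguments:  b ∘ c ∘ j ∘ l
  Put back:  h(h(b ∘ c ∘ j ∘ l, c ∘ l, b ∘ c), h(h(j, b, j), b ∘ c, j), b ∘ c ∘ j ∘ l)

Answer: yes — both canonical forms are h(h(b ∘ c ∘ j ∘ l, c ∘ l, b ∘ c), h(h(j, b, j), b ∘ c, j), b ∘ c ∘ j ∘ l)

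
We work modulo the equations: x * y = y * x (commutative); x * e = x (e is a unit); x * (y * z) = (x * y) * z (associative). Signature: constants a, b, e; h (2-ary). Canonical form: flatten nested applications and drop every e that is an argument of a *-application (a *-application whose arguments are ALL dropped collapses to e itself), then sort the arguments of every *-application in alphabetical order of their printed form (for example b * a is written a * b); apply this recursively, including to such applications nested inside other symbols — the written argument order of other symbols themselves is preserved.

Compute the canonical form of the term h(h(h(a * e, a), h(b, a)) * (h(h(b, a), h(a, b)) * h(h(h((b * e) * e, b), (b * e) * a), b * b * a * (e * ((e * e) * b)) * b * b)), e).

Descend into:  h(h(a * e, a), h(b, a)) * (h(h(b, a), h(a, b)) * h(h(h((b * e) * e, b), (b * e) * a), b * b * a * (e * ((e * e) * b)) * b * b))
Un-nest:  h(h(a * e, a), h(b, a)) * h(h(b, a), h(a, b)) * h(h(h((b * e) * e, b), (b * e) * a), b * b * a * (e * ((e * e) * b)) * b * b)
Simplify inside:  h(h(a * e, a), h(b, a))  →  h(h(a, a), h(b, a))
Canonicalize subterm:  h(h(h((b * e) * e, b), (b * e) * a), b * b * a * (e * ((e * e) * b)) * b * b)  →  h(h(h(b, b), a * b), a * b * b * b * b * b)
Sort arguments:  h(h(a, a), h(b, a)) * h(h(b, a), h(a, b)) * h(h(h(b, b), a * b), a * b * b * b * b * b)
Put back:  h(h(h(a, a), h(b, a)) * h(h(b, a), h(a, b)) * h(h(h(b, b), a * b), a * b * b * b * b * b), e)

Answer: h(h(h(a, a), h(b, a)) * h(h(b, a), h(a, b)) * h(h(h(b, b), a * b), a * b * b * b * b * b), e)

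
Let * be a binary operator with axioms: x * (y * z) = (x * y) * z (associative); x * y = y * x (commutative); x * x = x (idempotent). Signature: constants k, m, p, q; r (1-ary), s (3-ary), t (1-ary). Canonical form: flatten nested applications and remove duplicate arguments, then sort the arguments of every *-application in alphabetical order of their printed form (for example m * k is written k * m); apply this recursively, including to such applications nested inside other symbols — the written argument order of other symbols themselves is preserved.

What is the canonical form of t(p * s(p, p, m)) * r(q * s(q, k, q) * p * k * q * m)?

Answer: r(k * m * p * q * s(q, k, q)) * t(p * s(p, p, m))

Derivation:
Canonicalize subterm:  r(q * s(q, k, q) * p * k * q * m)  →  r(k * m * p * q * s(q, k, q))
Sort arguments:  r(k * m * p * q * s(q, k, q)) * t(p * s(p, p, m))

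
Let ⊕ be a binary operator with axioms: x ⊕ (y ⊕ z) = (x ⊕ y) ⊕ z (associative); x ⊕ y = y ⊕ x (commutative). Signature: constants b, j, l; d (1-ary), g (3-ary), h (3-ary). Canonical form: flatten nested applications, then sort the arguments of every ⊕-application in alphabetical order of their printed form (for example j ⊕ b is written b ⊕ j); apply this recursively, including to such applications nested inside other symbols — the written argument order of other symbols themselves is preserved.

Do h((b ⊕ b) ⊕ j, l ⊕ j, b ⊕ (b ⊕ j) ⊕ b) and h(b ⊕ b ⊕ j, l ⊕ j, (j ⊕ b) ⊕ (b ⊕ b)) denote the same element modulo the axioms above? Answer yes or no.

Left:  h((b ⊕ b) ⊕ j, l ⊕ j, b ⊕ (b ⊕ j) ⊕ b)
  Work inside:  b ⊕ (b ⊕ j) ⊕ b
  Flatten:  b ⊕ b ⊕ j ⊕ b
  Sort arguments:  b ⊕ b ⊕ b ⊕ j
  Put back:  h(b ⊕ b ⊕ j, j ⊕ l, b ⊕ b ⊕ b ⊕ j)
Right:  h(b ⊕ b ⊕ j, l ⊕ j, (j ⊕ b) ⊕ (b ⊕ b))
  Descend into:  (j ⊕ b) ⊕ (b ⊕ b)
  Un-nest:  j ⊕ b ⊕ b ⊕ b
  Order the arguments:  b ⊕ b ⊕ b ⊕ j
  Rebuild:  h(b ⊕ b ⊕ j, j ⊕ l, b ⊕ b ⊕ b ⊕ j)

Answer: yes — both canonical forms are h(b ⊕ b ⊕ j, j ⊕ l, b ⊕ b ⊕ b ⊕ j)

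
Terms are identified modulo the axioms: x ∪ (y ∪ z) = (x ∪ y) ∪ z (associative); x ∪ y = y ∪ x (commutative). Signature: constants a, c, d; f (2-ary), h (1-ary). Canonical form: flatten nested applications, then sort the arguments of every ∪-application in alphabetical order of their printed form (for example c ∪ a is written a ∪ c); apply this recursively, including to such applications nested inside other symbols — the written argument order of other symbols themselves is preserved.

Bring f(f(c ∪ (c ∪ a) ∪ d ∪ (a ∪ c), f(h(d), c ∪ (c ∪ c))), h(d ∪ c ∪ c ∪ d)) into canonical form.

Work inside:  c ∪ (c ∪ a) ∪ d ∪ (a ∪ c)
Merge nested applications:  c ∪ c ∪ a ∪ d ∪ a ∪ c
Sort arguments:  a ∪ a ∪ c ∪ c ∪ c ∪ d
Put back:  f(f(a ∪ a ∪ c ∪ c ∪ c ∪ d, f(h(d), c ∪ c ∪ c)), h(c ∪ c ∪ d ∪ d))

Answer: f(f(a ∪ a ∪ c ∪ c ∪ c ∪ d, f(h(d), c ∪ c ∪ c)), h(c ∪ c ∪ d ∪ d))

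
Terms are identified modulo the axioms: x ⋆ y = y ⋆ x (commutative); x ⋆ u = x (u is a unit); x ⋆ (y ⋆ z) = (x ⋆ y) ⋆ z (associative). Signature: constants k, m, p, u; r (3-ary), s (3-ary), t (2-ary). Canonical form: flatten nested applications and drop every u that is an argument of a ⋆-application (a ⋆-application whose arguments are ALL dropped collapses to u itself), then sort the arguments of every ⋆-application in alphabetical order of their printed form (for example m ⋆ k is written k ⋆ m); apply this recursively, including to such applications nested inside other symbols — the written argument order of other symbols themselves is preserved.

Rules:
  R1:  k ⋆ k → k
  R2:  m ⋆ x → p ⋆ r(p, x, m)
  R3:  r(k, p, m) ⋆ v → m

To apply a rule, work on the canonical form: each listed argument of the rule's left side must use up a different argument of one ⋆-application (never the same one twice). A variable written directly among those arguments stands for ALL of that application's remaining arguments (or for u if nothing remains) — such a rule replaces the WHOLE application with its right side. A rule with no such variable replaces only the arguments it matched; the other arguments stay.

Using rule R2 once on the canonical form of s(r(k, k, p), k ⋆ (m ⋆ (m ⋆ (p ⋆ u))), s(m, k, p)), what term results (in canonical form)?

Answer: s(r(k, k, p), p ⋆ r(p, k ⋆ m ⋆ p, m), s(m, k, p))

Derivation:
Canonical form:  s(r(k, k, p), k ⋆ m ⋆ m ⋆ p, s(m, k, p))
R2 matches:  uses m;  x := k ⋆ m ⋆ p
The variable takes the whole remainder — replace the entire application.
Giving:  s(r(k, k, p), p ⋆ r(p, k ⋆ m ⋆ p, m), s(m, k, p))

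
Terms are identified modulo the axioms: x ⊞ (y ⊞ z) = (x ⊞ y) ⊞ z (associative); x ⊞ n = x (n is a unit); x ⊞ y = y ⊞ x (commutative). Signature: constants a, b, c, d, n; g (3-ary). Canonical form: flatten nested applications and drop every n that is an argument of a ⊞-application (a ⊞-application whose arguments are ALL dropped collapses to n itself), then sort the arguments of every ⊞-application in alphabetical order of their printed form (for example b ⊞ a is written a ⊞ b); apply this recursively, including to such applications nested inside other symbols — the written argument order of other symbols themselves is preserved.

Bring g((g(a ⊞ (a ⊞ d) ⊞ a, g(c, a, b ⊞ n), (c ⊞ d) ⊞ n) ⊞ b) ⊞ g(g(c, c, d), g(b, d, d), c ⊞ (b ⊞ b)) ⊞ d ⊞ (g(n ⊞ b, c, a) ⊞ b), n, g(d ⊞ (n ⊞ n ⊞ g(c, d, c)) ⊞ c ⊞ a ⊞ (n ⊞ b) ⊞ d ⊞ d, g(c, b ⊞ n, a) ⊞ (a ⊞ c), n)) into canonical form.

Answer: g(b ⊞ b ⊞ d ⊞ g(a ⊞ a ⊞ a ⊞ d, g(c, a, b), c ⊞ d) ⊞ g(b, c, a) ⊞ g(g(c, c, d), g(b, d, d), b ⊞ b ⊞ c), n, g(a ⊞ b ⊞ c ⊞ d ⊞ d ⊞ d ⊞ g(c, d, c), a ⊞ c ⊞ g(c, b, a), n))

Derivation:
Work inside:  (g(a ⊞ (a ⊞ d) ⊞ a, g(c, a, b ⊞ n), (c ⊞ d) ⊞ n) ⊞ b) ⊞ g(g(c, c, d), g(b, d, d), c ⊞ (b ⊞ b)) ⊞ d ⊞ (g(n ⊞ b, c, a) ⊞ b)
Un-nest:  g(a ⊞ (a ⊞ d) ⊞ a, g(c, a, b ⊞ n), (c ⊞ d) ⊞ n) ⊞ b ⊞ g(g(c, c, d), g(b, d, d), c ⊞ (b ⊞ b)) ⊞ d ⊞ g(n ⊞ b, c, a) ⊞ b
Inside:  g(a ⊞ (a ⊞ d) ⊞ a, g(c, a, b ⊞ n), (c ⊞ d) ⊞ n)  →  g(a ⊞ a ⊞ a ⊞ d, g(c, a, b), c ⊞ d)
Canonicalize subterm:  g(g(c, c, d), g(b, d, d), c ⊞ (b ⊞ b))  →  g(g(c, c, d), g(b, d, d), b ⊞ b ⊞ c)
Canonicalize subterm:  g(n ⊞ b, c, a)  →  g(b, c, a)
Sort arguments:  b ⊞ b ⊞ d ⊞ g(a ⊞ a ⊞ a ⊞ d, g(c, a, b), c ⊞ d) ⊞ g(b, c, a) ⊞ g(g(c, c, d), g(b, d, d), b ⊞ b ⊞ c)
Put back:  g(b ⊞ b ⊞ d ⊞ g(a ⊞ a ⊞ a ⊞ d, g(c, a, b), c ⊞ d) ⊞ g(b, c, a) ⊞ g(g(c, c, d), g(b, d, d), b ⊞ b ⊞ c), n, g(a ⊞ b ⊞ c ⊞ d ⊞ d ⊞ d ⊞ g(c, d, c), a ⊞ c ⊞ g(c, b, a), n))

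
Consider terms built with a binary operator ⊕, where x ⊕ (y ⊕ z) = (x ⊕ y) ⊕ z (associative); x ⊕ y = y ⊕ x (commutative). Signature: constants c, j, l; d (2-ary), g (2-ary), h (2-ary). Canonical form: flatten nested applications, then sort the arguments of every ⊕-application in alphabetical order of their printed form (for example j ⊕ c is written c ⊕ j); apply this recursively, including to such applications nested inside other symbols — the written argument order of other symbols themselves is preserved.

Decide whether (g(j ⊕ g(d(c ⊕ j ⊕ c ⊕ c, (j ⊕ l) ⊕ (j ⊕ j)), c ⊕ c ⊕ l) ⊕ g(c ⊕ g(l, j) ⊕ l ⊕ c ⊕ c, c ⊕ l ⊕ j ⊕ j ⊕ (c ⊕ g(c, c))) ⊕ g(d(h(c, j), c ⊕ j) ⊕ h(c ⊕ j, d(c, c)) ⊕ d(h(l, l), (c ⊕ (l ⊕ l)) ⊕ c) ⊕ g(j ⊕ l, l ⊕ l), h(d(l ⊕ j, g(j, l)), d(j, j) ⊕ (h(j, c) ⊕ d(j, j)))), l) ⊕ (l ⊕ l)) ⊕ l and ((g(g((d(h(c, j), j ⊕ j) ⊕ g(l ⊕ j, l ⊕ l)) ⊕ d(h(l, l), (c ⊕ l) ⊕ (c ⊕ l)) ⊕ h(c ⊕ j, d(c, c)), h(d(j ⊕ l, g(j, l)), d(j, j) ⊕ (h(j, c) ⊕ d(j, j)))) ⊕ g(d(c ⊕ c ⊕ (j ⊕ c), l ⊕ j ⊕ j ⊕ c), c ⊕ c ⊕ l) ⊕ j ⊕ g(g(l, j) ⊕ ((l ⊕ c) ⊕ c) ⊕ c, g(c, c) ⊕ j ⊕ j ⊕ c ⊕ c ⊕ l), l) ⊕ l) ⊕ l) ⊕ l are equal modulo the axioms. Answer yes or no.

Answer: no — g(g(c ⊕ c ⊕ c ⊕ g(l, j) ⊕ l, c ⊕ c ⊕ g(c, c) ⊕ j ⊕ j ⊕ l) ⊕ g(d(c ⊕ c ⊕ c ⊕ j, j ⊕ j ⊕ j ⊕ l), c ⊕ c ⊕ l) ⊕ g(d(h(c, j), c ⊕ j) ⊕ d(h(l, l), c ⊕ c ⊕ l ⊕ l) ⊕ g(j ⊕ l, l ⊕ l) ⊕ h(c ⊕ j, d(c, c)), h(d(j ⊕ l, g(j, l)), d(j, j) ⊕ d(j, j) ⊕ h(j, c))) ⊕ j, l) ⊕ l ⊕ l ⊕ l vs g(g(c ⊕ c ⊕ c ⊕ g(l, j) ⊕ l, c ⊕ c ⊕ g(c, c) ⊕ j ⊕ j ⊕ l) ⊕ g(d(c ⊕ c ⊕ c ⊕ j, c ⊕ j ⊕ j ⊕ l), c ⊕ c ⊕ l) ⊕ g(d(h(c, j), j ⊕ j) ⊕ d(h(l, l), c ⊕ c ⊕ l ⊕ l) ⊕ g(j ⊕ l, l ⊕ l) ⊕ h(c ⊕ j, d(c, c)), h(d(j ⊕ l, g(j, l)), d(j, j) ⊕ d(j, j) ⊕ h(j, c))) ⊕ j, l) ⊕ l ⊕ l ⊕ l

Derivation:
Left:  (g(j ⊕ g(d(c ⊕ j ⊕ c ⊕ c, (j ⊕ l) ⊕ (j ⊕ j)), c ⊕ c ⊕ l) ⊕ g(c ⊕ g(l, j) ⊕ l ⊕ c ⊕ c, c ⊕ l ⊕ j ⊕ j ⊕ (c ⊕ g(c, c))) ⊕ g(d(h(c, j), c ⊕ j) ⊕ h(c ⊕ j, d(c, c)) ⊕ d(h(l, l), (c ⊕ (l ⊕ l)) ⊕ c) ⊕ g(j ⊕ l, l ⊕ l), h(d(l ⊕ j, g(j, l)), d(j, j) ⊕ (h(j, c) ⊕ d(j, j)))), l) ⊕ (l ⊕ l)) ⊕ l
  Merge nested applications:  g(j ⊕ g(d(c ⊕ j ⊕ c ⊕ c, (j ⊕ l) ⊕ (j ⊕ j)), c ⊕ c ⊕ l) ⊕ g(c ⊕ g(l, j) ⊕ l ⊕ c ⊕ c, c ⊕ l ⊕ j ⊕ j ⊕ (c ⊕ g(c, c))) ⊕ g(d(h(c, j), c ⊕ j) ⊕ h(c ⊕ j, d(c, c)) ⊕ d(h(l, l), (c ⊕ (l ⊕ l)) ⊕ c) ⊕ g(j ⊕ l, l ⊕ l), h(d(l ⊕ j, g(j, l)), d(j, j) ⊕ (h(j, c) ⊕ d(j, j)))), l) ⊕ l ⊕ l ⊕ l
  Simplify inside:  g(j ⊕ g(d(c ⊕ j ⊕ c ⊕ c, (j ⊕ l) ⊕ (j ⊕ j)), c ⊕ c ⊕ l) ⊕ g(c ⊕ g(l, j) ⊕ l ⊕ c ⊕ c, c ⊕ l ⊕ j ⊕ j ⊕ (c ⊕ g(c, c))) ⊕ g(d(h(c, j), c ⊕ j) ⊕ h(c ⊕ j, d(c, c)) ⊕ d(h(l, l), (c ⊕ (l ⊕ l)) ⊕ c) ⊕ g(j ⊕ l, l ⊕ l), h(d(l ⊕ j, g(j, l)), d(j, j) ⊕ (h(j, c) ⊕ d(j, j)))), l)  →  g(g(c ⊕ c ⊕ c ⊕ g(l, j) ⊕ l, c ⊕ c ⊕ g(c, c) ⊕ j ⊕ j ⊕ l) ⊕ g(d(c ⊕ c ⊕ c ⊕ j, j ⊕ j ⊕ j ⊕ l), c ⊕ c ⊕ l) ⊕ g(d(h(c, j), c ⊕ j) ⊕ d(h(l, l), c ⊕ c ⊕ l ⊕ l) ⊕ g(j ⊕ l, l ⊕ l) ⊕ h(c ⊕ j, d(c, c)), h(d(j ⊕ l, g(j, l)), d(j, j) ⊕ d(j, j) ⊕ h(j, c))) ⊕ j, l)
  Order the arguments:  g(g(c ⊕ c ⊕ c ⊕ g(l, j) ⊕ l, c ⊕ c ⊕ g(c, c) ⊕ j ⊕ j ⊕ l) ⊕ g(d(c ⊕ c ⊕ c ⊕ j, j ⊕ j ⊕ j ⊕ l), c ⊕ c ⊕ l) ⊕ g(d(h(c, j), c ⊕ j) ⊕ d(h(l, l), c ⊕ c ⊕ l ⊕ l) ⊕ g(j ⊕ l, l ⊕ l) ⊕ h(c ⊕ j, d(c, c)), h(d(j ⊕ l, g(j, l)), d(j, j) ⊕ d(j, j) ⊕ h(j, c))) ⊕ j, l) ⊕ l ⊕ l ⊕ l
Right:  ((g(g((d(h(c, j), j ⊕ j) ⊕ g(l ⊕ j, l ⊕ l)) ⊕ d(h(l, l), (c ⊕ l) ⊕ (c ⊕ l)) ⊕ h(c ⊕ j, d(c, c)), h(d(j ⊕ l, g(j, l)), d(j, j) ⊕ (h(j, c) ⊕ d(j, j)))) ⊕ g(d(c ⊕ c ⊕ (j ⊕ c), l ⊕ j ⊕ j ⊕ c), c ⊕ c ⊕ l) ⊕ j ⊕ g(g(l, j) ⊕ ((l ⊕ c) ⊕ c) ⊕ c, g(c, c) ⊕ j ⊕ j ⊕ c ⊕ c ⊕ l), l) ⊕ l) ⊕ l) ⊕ l
  Flatten:  g(g((d(h(c, j), j ⊕ j) ⊕ g(l ⊕ j, l ⊕ l)) ⊕ d(h(l, l), (c ⊕ l) ⊕ (c ⊕ l)) ⊕ h(c ⊕ j, d(c, c)), h(d(j ⊕ l, g(j, l)), d(j, j) ⊕ (h(j, c) ⊕ d(j, j)))) ⊕ g(d(c ⊕ c ⊕ (j ⊕ c), l ⊕ j ⊕ j ⊕ c), c ⊕ c ⊕ l) ⊕ j ⊕ g(g(l, j) ⊕ ((l ⊕ c) ⊕ c) ⊕ c, g(c, c) ⊕ j ⊕ j ⊕ c ⊕ c ⊕ l), l) ⊕ l ⊕ l ⊕ l
  Inside:  g(g((d(h(c, j), j ⊕ j) ⊕ g(l ⊕ j, l ⊕ l)) ⊕ d(h(l, l), (c ⊕ l) ⊕ (c ⊕ l)) ⊕ h(c ⊕ j, d(c, c)), h(d(j ⊕ l, g(j, l)), d(j, j) ⊕ (h(j, c) ⊕ d(j, j)))) ⊕ g(d(c ⊕ c ⊕ (j ⊕ c), l ⊕ j ⊕ j ⊕ c), c ⊕ c ⊕ l) ⊕ j ⊕ g(g(l, j) ⊕ ((l ⊕ c) ⊕ c) ⊕ c, g(c, c) ⊕ j ⊕ j ⊕ c ⊕ c ⊕ l), l)  →  g(g(c ⊕ c ⊕ c ⊕ g(l, j) ⊕ l, c ⊕ c ⊕ g(c, c) ⊕ j ⊕ j ⊕ l) ⊕ g(d(c ⊕ c ⊕ c ⊕ j, c ⊕ j ⊕ j ⊕ l), c ⊕ c ⊕ l) ⊕ g(d(h(c, j), j ⊕ j) ⊕ d(h(l, l), c ⊕ c ⊕ l ⊕ l) ⊕ g(j ⊕ l, l ⊕ l) ⊕ h(c ⊕ j, d(c, c)), h(d(j ⊕ l, g(j, l)), d(j, j) ⊕ d(j, j) ⊕ h(j, c))) ⊕ j, l)
  Order the arguments:  g(g(c ⊕ c ⊕ c ⊕ g(l, j) ⊕ l, c ⊕ c ⊕ g(c, c) ⊕ j ⊕ j ⊕ l) ⊕ g(d(c ⊕ c ⊕ c ⊕ j, c ⊕ j ⊕ j ⊕ l), c ⊕ c ⊕ l) ⊕ g(d(h(c, j), j ⊕ j) ⊕ d(h(l, l), c ⊕ c ⊕ l ⊕ l) ⊕ g(j ⊕ l, l ⊕ l) ⊕ h(c ⊕ j, d(c, c)), h(d(j ⊕ l, g(j, l)), d(j, j) ⊕ d(j, j) ⊕ h(j, c))) ⊕ j, l) ⊕ l ⊕ l ⊕ l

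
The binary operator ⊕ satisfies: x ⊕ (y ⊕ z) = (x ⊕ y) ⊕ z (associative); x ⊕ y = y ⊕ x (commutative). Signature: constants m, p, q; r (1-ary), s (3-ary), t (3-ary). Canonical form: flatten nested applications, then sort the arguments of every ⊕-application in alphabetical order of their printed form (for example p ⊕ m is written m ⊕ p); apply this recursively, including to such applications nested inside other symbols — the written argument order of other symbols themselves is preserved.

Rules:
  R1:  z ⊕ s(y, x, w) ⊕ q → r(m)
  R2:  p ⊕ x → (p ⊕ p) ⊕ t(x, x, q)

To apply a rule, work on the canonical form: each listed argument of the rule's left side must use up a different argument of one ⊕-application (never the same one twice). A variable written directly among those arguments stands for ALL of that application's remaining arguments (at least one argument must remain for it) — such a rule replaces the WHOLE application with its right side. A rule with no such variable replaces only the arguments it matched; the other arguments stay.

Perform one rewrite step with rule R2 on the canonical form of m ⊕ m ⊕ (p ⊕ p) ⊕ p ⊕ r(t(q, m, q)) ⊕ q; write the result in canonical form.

Canonical form:  m ⊕ m ⊕ p ⊕ p ⊕ p ⊕ q ⊕ r(t(q, m, q))
Match R2:  consume p;  x := m ⊕ m ⊕ p ⊕ p ⊕ q ⊕ r(t(q, m, q))
The extension variable absorbs all remaining arguments, so the whole application is rewritten.
New term:  p ⊕ p ⊕ t(m ⊕ m ⊕ p ⊕ p ⊕ q ⊕ r(t(q, m, q)), m ⊕ m ⊕ p ⊕ p ⊕ q ⊕ r(t(q, m, q)), q)

Answer: p ⊕ p ⊕ t(m ⊕ m ⊕ p ⊕ p ⊕ q ⊕ r(t(q, m, q)), m ⊕ m ⊕ p ⊕ p ⊕ q ⊕ r(t(q, m, q)), q)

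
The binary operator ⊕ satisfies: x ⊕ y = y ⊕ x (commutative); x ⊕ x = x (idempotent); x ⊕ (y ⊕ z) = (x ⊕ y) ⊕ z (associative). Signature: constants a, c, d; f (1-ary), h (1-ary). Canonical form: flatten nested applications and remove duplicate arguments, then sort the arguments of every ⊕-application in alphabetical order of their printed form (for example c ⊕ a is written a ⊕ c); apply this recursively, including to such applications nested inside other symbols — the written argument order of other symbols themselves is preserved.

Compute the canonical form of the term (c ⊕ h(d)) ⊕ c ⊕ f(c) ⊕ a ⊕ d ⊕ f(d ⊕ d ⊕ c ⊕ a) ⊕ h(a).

Answer: a ⊕ c ⊕ d ⊕ f(a ⊕ c ⊕ d) ⊕ f(c) ⊕ h(a) ⊕ h(d)

Derivation:
Un-nest:  c ⊕ h(d) ⊕ c ⊕ f(c) ⊕ a ⊕ d ⊕ f(d ⊕ d ⊕ c ⊕ a) ⊕ h(a)
Inside:  f(d ⊕ d ⊕ c ⊕ a)  →  f(a ⊕ c ⊕ d)
Deduplicate:  drop duplicate c
Order the arguments:  a ⊕ c ⊕ d ⊕ f(a ⊕ c ⊕ d) ⊕ f(c) ⊕ h(a) ⊕ h(d)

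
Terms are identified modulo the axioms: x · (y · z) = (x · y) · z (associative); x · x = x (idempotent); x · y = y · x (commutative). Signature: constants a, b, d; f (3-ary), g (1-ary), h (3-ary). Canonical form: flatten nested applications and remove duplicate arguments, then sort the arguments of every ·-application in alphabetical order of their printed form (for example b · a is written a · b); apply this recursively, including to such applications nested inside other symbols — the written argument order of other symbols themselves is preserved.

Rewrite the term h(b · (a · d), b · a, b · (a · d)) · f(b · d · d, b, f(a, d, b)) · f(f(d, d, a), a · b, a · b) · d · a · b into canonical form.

Answer: a · b · d · f(b · d, b, f(a, d, b)) · f(f(d, d, a), a · b, a · b) · h(a · b · d, a · b, a · b · d)

Derivation:
Simplify inside:  h(b · (a · d), b · a, b · (a · d))  →  h(a · b · d, a · b, a · b · d)
Simplify inside:  f(b · d · d, b, f(a, d, b))  →  f(b · d, b, f(a, d, b))
Sort:  a · b · d · f(b · d, b, f(a, d, b)) · f(f(d, d, a), a · b, a · b) · h(a · b · d, a · b, a · b · d)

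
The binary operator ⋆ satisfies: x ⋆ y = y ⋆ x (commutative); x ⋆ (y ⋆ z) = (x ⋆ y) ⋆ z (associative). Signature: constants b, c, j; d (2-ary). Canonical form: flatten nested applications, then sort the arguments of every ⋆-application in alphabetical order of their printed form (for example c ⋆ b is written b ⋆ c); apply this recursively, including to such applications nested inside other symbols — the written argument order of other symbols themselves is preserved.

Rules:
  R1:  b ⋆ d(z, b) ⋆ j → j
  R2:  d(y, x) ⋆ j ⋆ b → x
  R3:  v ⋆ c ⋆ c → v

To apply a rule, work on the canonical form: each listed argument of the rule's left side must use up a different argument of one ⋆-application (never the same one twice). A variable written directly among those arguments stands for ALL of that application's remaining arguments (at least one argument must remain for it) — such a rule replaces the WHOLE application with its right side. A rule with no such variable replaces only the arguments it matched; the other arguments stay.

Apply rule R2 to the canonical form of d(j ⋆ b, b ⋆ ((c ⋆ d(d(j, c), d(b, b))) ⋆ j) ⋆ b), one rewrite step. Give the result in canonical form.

Answer: d(b ⋆ j, b ⋆ c ⋆ d(b, b))

Derivation:
Canonical form:  d(b ⋆ j, b ⋆ b ⋆ c ⋆ d(d(j, c), d(b, b)) ⋆ j)
R2 matches:  uses b, d(d(j, c), d(b, b)), j;  x := d(b, b), y := d(j, c)
Giving:  d(b ⋆ j, b ⋆ c ⋆ d(b, b))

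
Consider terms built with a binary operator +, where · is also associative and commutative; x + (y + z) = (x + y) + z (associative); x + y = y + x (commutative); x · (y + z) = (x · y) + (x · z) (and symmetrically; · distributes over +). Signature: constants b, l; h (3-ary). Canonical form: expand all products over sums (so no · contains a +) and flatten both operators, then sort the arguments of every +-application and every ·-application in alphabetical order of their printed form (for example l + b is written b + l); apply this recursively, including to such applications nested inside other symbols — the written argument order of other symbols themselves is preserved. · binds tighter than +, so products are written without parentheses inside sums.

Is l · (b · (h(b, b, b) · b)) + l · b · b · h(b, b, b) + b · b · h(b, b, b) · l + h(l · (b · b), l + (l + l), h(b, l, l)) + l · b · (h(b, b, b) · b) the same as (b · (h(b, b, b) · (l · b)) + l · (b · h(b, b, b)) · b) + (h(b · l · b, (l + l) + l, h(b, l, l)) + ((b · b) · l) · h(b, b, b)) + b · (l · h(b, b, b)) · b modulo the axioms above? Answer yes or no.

Answer: yes — both canonical forms are b · b · h(b, b, b) · l + b · b · h(b, b, b) · l + b · b · h(b, b, b) · l + b · b · h(b, b, b) · l + h(b · b · l, l + l + l, h(b, l, l))

Derivation:
Left:  l · (b · (h(b, b, b) · b)) + l · b · b · h(b, b, b) + b · b · h(b, b, b) · l + h(l · (b · b), l + (l + l), h(b, l, l)) + l · b · (h(b, b, b) · b)
  Un-nest:  b · b · h(b, b, b) · l + b · b · h(b, b, b) · l + b · b · h(b, b, b) · l + h(b · b · l, l + l + l, h(b, l, l)) + b · b · h(b, b, b) · l
  Sort arguments:  b · b · h(b, b, b) · l + b · b · h(b, b, b) · l + b · b · h(b, b, b) · l + b · b · h(b, b, b) · l + h(b · b · l, l + l + l, h(b, l, l))
Right:  (b · (h(b, b, b) · (l · b)) + l · (b · h(b, b, b)) · b) + (h(b · l · b, (l + l) + l, h(b, l, l)) + ((b · b) · l) · h(b, b, b)) + b · (l · h(b, b, b)) · b
  Un-nest:  b · b · h(b, b, b) · l + b · b · h(b, b, b) · l + h(b · b · l, l + l + l, h(b, l, l)) + b · b · h(b, b, b) · l + b · b · h(b, b, b) · l
  Sort:  b · b · h(b, b, b) · l + b · b · h(b, b, b) · l + b · b · h(b, b, b) · l + b · b · h(b, b, b) · l + h(b · b · l, l + l + l, h(b, l, l))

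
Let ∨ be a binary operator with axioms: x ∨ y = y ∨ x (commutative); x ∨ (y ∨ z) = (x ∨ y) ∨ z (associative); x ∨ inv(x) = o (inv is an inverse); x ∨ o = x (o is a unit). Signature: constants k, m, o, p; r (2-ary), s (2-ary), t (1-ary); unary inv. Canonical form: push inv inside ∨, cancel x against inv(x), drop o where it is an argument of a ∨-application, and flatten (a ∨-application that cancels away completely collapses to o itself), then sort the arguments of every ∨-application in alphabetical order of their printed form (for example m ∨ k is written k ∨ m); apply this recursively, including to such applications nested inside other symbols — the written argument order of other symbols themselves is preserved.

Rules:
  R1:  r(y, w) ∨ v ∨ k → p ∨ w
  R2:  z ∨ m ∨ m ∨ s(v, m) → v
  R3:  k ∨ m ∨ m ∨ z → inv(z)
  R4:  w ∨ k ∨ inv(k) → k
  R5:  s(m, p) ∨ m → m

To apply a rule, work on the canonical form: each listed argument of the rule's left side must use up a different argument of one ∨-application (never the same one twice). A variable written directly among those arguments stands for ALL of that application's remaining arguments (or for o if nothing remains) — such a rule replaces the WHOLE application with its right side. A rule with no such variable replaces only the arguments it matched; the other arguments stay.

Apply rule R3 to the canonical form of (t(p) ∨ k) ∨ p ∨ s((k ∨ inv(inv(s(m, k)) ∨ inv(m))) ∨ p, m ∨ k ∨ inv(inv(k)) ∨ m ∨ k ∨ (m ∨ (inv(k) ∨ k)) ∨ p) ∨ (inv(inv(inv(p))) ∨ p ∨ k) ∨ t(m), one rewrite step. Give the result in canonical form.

Canonical form:  k ∨ k ∨ p ∨ s(k ∨ m ∨ p ∨ s(m, k), k ∨ k ∨ k ∨ m ∨ m ∨ m ∨ p) ∨ t(m) ∨ t(p)
Apply R3:  consuming k, m, m;  z := k ∨ k ∨ m ∨ p
Every leftover argument binds to the variable; the entire application is replaced.
New term:  k ∨ k ∨ p ∨ s(k ∨ m ∨ p ∨ s(m, k), inv(k) ∨ inv(k) ∨ inv(m) ∨ inv(p)) ∨ t(m) ∨ t(p)

Answer: k ∨ k ∨ p ∨ s(k ∨ m ∨ p ∨ s(m, k), inv(k) ∨ inv(k) ∨ inv(m) ∨ inv(p)) ∨ t(m) ∨ t(p)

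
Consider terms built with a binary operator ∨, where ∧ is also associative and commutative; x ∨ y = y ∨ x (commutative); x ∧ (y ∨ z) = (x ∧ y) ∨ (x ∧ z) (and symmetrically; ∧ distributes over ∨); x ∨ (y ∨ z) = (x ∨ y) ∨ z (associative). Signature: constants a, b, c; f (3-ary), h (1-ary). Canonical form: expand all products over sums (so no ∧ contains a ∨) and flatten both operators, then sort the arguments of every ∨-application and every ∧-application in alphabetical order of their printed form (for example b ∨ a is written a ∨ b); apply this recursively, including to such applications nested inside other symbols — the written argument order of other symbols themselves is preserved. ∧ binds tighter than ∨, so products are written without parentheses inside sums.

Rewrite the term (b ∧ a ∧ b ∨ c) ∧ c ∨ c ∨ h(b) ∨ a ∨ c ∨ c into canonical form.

Expand:  a ∧ b ∧ b ∧ c ∨ c ∧ c ∨ c ∨ h(b) ∨ a ∨ c ∨ c
Sort:  a ∨ a ∧ b ∧ b ∧ c ∨ c ∨ c ∨ c ∨ c ∧ c ∨ h(b)

Answer: a ∨ a ∧ b ∧ b ∧ c ∨ c ∨ c ∨ c ∨ c ∧ c ∨ h(b)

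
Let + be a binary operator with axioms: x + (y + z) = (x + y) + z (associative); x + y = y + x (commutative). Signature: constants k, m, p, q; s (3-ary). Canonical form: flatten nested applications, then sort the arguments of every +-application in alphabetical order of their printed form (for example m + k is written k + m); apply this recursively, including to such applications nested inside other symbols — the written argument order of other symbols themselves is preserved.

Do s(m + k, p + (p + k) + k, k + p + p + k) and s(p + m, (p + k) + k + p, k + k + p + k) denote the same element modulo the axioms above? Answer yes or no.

Left:  s(m + k, p + (p + k) + k, k + p + p + k)
  Focus inside:  p + (p + k) + k
  Flatten:  p + p + k + k
  Order the arguments:  k + k + p + p
  Put back:  s(k + m, k + k + p + p, k + k + p + p)
Right:  s(p + m, (p + k) + k + p, k + k + p + k)
  Work inside:  (p + k) + k + p
  Flatten:  p + k + k + p
  Sort arguments:  k + k + p + p
  Rebuild:  s(m + p, k + k + p + p, k + k + k + p)

Answer: no — s(k + m, k + k + p + p, k + k + p + p) vs s(m + p, k + k + p + p, k + k + k + p)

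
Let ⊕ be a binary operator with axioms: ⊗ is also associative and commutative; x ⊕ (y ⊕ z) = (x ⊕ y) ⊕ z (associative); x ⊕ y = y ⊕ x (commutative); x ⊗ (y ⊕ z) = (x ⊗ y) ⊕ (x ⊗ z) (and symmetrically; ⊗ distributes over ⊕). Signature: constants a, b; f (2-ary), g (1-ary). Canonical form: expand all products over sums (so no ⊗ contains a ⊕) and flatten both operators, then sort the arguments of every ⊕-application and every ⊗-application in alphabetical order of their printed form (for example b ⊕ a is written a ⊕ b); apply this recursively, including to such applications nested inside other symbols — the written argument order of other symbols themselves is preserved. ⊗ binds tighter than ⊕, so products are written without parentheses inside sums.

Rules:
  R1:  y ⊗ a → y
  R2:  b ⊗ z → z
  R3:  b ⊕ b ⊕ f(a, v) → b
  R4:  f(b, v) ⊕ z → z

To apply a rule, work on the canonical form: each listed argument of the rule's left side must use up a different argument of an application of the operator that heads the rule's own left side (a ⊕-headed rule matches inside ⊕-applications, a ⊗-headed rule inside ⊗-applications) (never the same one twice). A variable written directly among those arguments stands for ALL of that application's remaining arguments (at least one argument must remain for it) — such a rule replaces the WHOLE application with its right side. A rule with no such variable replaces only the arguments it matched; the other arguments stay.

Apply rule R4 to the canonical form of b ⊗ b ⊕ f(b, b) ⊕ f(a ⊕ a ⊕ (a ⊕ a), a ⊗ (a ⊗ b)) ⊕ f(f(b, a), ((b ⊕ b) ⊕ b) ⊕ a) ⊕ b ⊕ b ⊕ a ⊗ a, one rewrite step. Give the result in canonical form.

Answer: a ⊗ a ⊕ b ⊕ b ⊕ b ⊗ b ⊕ f(a ⊕ a ⊕ a ⊕ a, a ⊗ a ⊗ b) ⊕ f(f(b, a), a ⊕ b ⊕ b ⊕ b)

Derivation:
Canonical form:  a ⊗ a ⊕ b ⊕ b ⊕ b ⊗ b ⊕ f(a ⊕ a ⊕ a ⊕ a, a ⊗ a ⊗ b) ⊕ f(b, b) ⊕ f(f(b, a), a ⊕ b ⊕ b ⊕ b)
Apply R4:  consuming f(b, b);  v := b, z := a ⊗ a ⊕ b ⊕ b ⊕ b ⊗ b ⊕ f(a ⊕ a ⊕ a ⊕ a, a ⊗ a ⊗ b) ⊕ f(f(b, a), a ⊕ b ⊕ b ⊕ b)
The extension variable absorbs all remaining arguments, so the whole application is rewritten.
New term:  a ⊗ a ⊕ b ⊕ b ⊕ b ⊗ b ⊕ f(a ⊕ a ⊕ a ⊕ a, a ⊗ a ⊗ b) ⊕ f(f(b, a), a ⊕ b ⊕ b ⊕ b)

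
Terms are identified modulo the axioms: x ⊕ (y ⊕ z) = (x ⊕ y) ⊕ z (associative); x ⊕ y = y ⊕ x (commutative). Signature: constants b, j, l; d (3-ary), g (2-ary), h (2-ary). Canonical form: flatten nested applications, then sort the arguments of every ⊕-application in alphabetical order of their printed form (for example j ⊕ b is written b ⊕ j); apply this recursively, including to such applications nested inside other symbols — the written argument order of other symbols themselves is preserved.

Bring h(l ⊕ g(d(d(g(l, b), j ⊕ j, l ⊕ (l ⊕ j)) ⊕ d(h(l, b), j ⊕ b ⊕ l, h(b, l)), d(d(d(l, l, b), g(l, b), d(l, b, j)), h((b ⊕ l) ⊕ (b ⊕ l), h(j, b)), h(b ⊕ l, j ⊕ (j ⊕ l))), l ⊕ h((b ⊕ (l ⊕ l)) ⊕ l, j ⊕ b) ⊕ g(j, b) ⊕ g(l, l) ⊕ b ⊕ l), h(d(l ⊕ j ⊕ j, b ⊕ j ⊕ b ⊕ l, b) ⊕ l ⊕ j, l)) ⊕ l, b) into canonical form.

Answer: h(g(d(d(g(l, b), j ⊕ j, j ⊕ l ⊕ l) ⊕ d(h(l, b), b ⊕ j ⊕ l, h(b, l)), d(d(d(l, l, b), g(l, b), d(l, b, j)), h(b ⊕ b ⊕ l ⊕ l, h(j, b)), h(b ⊕ l, j ⊕ j ⊕ l)), b ⊕ g(j, b) ⊕ g(l, l) ⊕ h(b ⊕ l ⊕ l ⊕ l, b ⊕ j) ⊕ l ⊕ l), h(d(j ⊕ j ⊕ l, b ⊕ b ⊕ j ⊕ l, b) ⊕ j ⊕ l, l)) ⊕ l ⊕ l, b)

Derivation:
Work inside:  l ⊕ g(d(d(g(l, b), j ⊕ j, l ⊕ (l ⊕ j)) ⊕ d(h(l, b), j ⊕ b ⊕ l, h(b, l)), d(d(d(l, l, b), g(l, b), d(l, b, j)), h((b ⊕ l) ⊕ (b ⊕ l), h(j, b)), h(b ⊕ l, j ⊕ (j ⊕ l))), l ⊕ h((b ⊕ (l ⊕ l)) ⊕ l, j ⊕ b) ⊕ g(j, b) ⊕ g(l, l) ⊕ b ⊕ l), h(d(l ⊕ j ⊕ j, b ⊕ j ⊕ b ⊕ l, b) ⊕ l ⊕ j, l)) ⊕ l
Simplify inside:  g(d(d(g(l, b), j ⊕ j, l ⊕ (l ⊕ j)) ⊕ d(h(l, b), j ⊕ b ⊕ l, h(b, l)), d(d(d(l, l, b), g(l, b), d(l, b, j)), h((b ⊕ l) ⊕ (b ⊕ l), h(j, b)), h(b ⊕ l, j ⊕ (j ⊕ l))), l ⊕ h((b ⊕ (l ⊕ l)) ⊕ l, j ⊕ b) ⊕ g(j, b) ⊕ g(l, l) ⊕ b ⊕ l), h(d(l ⊕ j ⊕ j, b ⊕ j ⊕ b ⊕ l, b) ⊕ l ⊕ j, l))  →  g(d(d(g(l, b), j ⊕ j, j ⊕ l ⊕ l) ⊕ d(h(l, b), b ⊕ j ⊕ l, h(b, l)), d(d(d(l, l, b), g(l, b), d(l, b, j)), h(b ⊕ b ⊕ l ⊕ l, h(j, b)), h(b ⊕ l, j ⊕ j ⊕ l)), b ⊕ g(j, b) ⊕ g(l, l) ⊕ h(b ⊕ l ⊕ l ⊕ l, b ⊕ j) ⊕ l ⊕ l), h(d(j ⊕ j ⊕ l, b ⊕ b ⊕ j ⊕ l, b) ⊕ j ⊕ l, l))
Sort:  g(d(d(g(l, b), j ⊕ j, j ⊕ l ⊕ l) ⊕ d(h(l, b), b ⊕ j ⊕ l, h(b, l)), d(d(d(l, l, b), g(l, b), d(l, b, j)), h(b ⊕ b ⊕ l ⊕ l, h(j, b)), h(b ⊕ l, j ⊕ j ⊕ l)), b ⊕ g(j, b) ⊕ g(l, l) ⊕ h(b ⊕ l ⊕ l ⊕ l, b ⊕ j) ⊕ l ⊕ l), h(d(j ⊕ j ⊕ l, b ⊕ b ⊕ j ⊕ l, b) ⊕ j ⊕ l, l)) ⊕ l ⊕ l
Put back:  h(g(d(d(g(l, b), j ⊕ j, j ⊕ l ⊕ l) ⊕ d(h(l, b), b ⊕ j ⊕ l, h(b, l)), d(d(d(l, l, b), g(l, b), d(l, b, j)), h(b ⊕ b ⊕ l ⊕ l, h(j, b)), h(b ⊕ l, j ⊕ j ⊕ l)), b ⊕ g(j, b) ⊕ g(l, l) ⊕ h(b ⊕ l ⊕ l ⊕ l, b ⊕ j) ⊕ l ⊕ l), h(d(j ⊕ j ⊕ l, b ⊕ b ⊕ j ⊕ l, b) ⊕ j ⊕ l, l)) ⊕ l ⊕ l, b)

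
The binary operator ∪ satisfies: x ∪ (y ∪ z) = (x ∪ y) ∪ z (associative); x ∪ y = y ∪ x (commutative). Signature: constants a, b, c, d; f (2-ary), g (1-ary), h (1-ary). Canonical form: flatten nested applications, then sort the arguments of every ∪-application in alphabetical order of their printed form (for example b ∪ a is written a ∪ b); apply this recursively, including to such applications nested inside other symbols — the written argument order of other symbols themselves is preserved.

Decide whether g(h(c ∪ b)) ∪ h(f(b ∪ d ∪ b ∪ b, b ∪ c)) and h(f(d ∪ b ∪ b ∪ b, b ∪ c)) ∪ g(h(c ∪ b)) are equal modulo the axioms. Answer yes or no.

Answer: yes — both canonical forms are g(h(b ∪ c)) ∪ h(f(b ∪ b ∪ b ∪ d, b ∪ c))

Derivation:
Left:  g(h(c ∪ b)) ∪ h(f(b ∪ d ∪ b ∪ b, b ∪ c))
  Simplify inside:  g(h(c ∪ b))  →  g(h(b ∪ c))
  Inside:  h(f(b ∪ d ∪ b ∪ b, b ∪ c))  →  h(f(b ∪ b ∪ b ∪ d, b ∪ c))
  Sort:  g(h(b ∪ c)) ∪ h(f(b ∪ b ∪ b ∪ d, b ∪ c))
Right:  h(f(d ∪ b ∪ b ∪ b, b ∪ c)) ∪ g(h(c ∪ b))
  Simplify inside:  h(f(d ∪ b ∪ b ∪ b, b ∪ c))  →  h(f(b ∪ b ∪ b ∪ d, b ∪ c))
  Inside:  g(h(c ∪ b))  →  g(h(b ∪ c))
  Order the arguments:  g(h(b ∪ c)) ∪ h(f(b ∪ b ∪ b ∪ d, b ∪ c))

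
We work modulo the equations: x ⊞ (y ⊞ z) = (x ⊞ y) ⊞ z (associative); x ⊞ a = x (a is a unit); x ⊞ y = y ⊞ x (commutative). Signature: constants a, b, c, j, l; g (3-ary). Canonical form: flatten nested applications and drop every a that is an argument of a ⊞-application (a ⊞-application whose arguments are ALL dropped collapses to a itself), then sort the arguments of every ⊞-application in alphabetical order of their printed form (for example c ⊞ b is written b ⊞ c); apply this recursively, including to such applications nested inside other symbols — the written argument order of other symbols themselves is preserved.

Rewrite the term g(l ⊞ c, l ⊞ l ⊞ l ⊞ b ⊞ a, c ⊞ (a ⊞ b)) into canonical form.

Answer: g(c ⊞ l, b ⊞ l ⊞ l ⊞ l, b ⊞ c)

Derivation:
Descend into:  l ⊞ l ⊞ l ⊞ b ⊞ a
Unit:  drop a
Sort:  b ⊞ l ⊞ l ⊞ l
Reassemble:  g(c ⊞ l, b ⊞ l ⊞ l ⊞ l, b ⊞ c)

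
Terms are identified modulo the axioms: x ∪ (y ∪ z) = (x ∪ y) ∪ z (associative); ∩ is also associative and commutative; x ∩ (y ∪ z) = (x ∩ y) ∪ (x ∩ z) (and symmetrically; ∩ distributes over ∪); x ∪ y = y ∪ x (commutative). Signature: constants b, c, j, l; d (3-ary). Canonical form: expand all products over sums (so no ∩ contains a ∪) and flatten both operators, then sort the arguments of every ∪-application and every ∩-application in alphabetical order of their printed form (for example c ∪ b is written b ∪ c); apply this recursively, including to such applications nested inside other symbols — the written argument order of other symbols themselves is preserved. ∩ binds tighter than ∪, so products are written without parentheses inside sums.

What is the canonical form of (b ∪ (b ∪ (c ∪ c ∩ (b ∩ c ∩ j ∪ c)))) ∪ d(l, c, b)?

Distribute:  b ∪ b ∪ c ∪ b ∩ c ∩ c ∩ j ∪ c ∩ c ∪ d(l, c, b)
Order the arguments:  b ∪ b ∪ b ∩ c ∩ c ∩ j ∪ c ∪ c ∩ c ∪ d(l, c, b)

Answer: b ∪ b ∪ b ∩ c ∩ c ∩ j ∪ c ∪ c ∩ c ∪ d(l, c, b)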